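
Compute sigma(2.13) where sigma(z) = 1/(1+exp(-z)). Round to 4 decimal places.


sigmoid(z) = 1 / (1 + exp(-z))
exp(-(2.13)) = exp(-2.13) = 0.1188
1 + 0.1188 = 1.1188
1 / 1.1188 = 0.8938

0.8938


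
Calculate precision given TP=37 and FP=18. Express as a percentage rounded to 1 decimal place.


Precision = TP / (TP + FP) * 100
= 37 / (37 + 18)
= 37 / 55
= 0.6727
= 67.3%

67.3


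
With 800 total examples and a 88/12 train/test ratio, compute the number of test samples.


Train samples = 800 * 88% = 704
Test samples = 800 - 704
= 96

96


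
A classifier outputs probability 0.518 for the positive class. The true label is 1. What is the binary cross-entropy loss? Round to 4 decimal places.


For y=1: Loss = -log(p)
= -log(0.518)
= -(-0.6578)
= 0.6578

0.6578


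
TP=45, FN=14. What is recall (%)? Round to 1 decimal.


Recall = TP / (TP + FN) * 100
= 45 / (45 + 14)
= 45 / 59
= 0.7627
= 76.3%

76.3


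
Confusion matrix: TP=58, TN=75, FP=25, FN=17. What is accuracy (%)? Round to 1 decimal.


Accuracy = (TP + TN) / (TP + TN + FP + FN) * 100
= (58 + 75) / (58 + 75 + 25 + 17)
= 133 / 175
= 0.76
= 76.0%

76.0


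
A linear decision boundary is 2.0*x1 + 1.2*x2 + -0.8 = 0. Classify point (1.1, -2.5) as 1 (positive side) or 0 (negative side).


Compute 2.0 * 1.1 + 1.2 * -2.5 + -0.8
= 2.2 + -3.0 + -0.8
= -1.6
Since -1.6 < 0, the point is on the negative side.

0


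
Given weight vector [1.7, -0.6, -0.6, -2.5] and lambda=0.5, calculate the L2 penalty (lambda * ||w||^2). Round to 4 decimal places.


Squaring each weight:
1.7^2 = 2.89
(-0.6)^2 = 0.36
(-0.6)^2 = 0.36
(-2.5)^2 = 6.25
Sum of squares = 9.86
Penalty = 0.5 * 9.86 = 4.9300

4.9300


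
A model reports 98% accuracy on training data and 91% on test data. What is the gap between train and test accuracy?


Gap = train_accuracy - test_accuracy
= 98 - 91
= 7%
This moderate gap may indicate mild overfitting.

7


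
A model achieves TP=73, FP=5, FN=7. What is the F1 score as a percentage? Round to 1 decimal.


Precision = TP / (TP + FP) = 73 / 78 = 0.9359
Recall = TP / (TP + FN) = 73 / 80 = 0.9125
F1 = 2 * P * R / (P + R)
= 2 * 0.9359 * 0.9125 / (0.9359 + 0.9125)
= 1.708 / 1.8484
= 0.9241
As percentage: 92.4%

92.4


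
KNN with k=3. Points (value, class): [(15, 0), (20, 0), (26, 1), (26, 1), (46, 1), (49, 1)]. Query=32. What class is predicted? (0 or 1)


Distances from query 32:
Point 26 (class 1): distance = 6
Point 26 (class 1): distance = 6
Point 20 (class 0): distance = 12
K=3 nearest neighbors: classes = [1, 1, 0]
Votes for class 1: 2 / 3
Majority vote => class 1

1


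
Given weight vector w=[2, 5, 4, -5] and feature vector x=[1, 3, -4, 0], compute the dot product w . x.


Element-wise products:
2 * 1 = 2
5 * 3 = 15
4 * -4 = -16
-5 * 0 = 0
Sum = 2 + 15 + -16 + 0
= 1

1


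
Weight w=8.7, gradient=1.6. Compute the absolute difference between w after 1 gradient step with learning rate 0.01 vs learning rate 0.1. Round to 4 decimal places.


With lr=0.01: w_new = 8.7 - 0.01 * 1.6 = 8.684
With lr=0.1: w_new = 8.7 - 0.1 * 1.6 = 8.54
Absolute difference = |8.684 - 8.54|
= 0.1440

0.1440


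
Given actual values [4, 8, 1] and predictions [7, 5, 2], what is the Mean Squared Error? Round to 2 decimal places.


Differences: [-3, 3, -1]
Squared errors: [9, 9, 1]
Sum of squared errors = 19
MSE = 19 / 3 = 6.33

6.33


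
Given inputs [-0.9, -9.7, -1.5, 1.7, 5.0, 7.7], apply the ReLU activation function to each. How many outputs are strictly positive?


ReLU(x) = max(0, x) for each element:
ReLU(-0.9) = 0
ReLU(-9.7) = 0
ReLU(-1.5) = 0
ReLU(1.7) = 1.7
ReLU(5.0) = 5.0
ReLU(7.7) = 7.7
Active neurons (>0): 3

3


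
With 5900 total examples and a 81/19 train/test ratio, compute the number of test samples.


Train samples = 5900 * 81% = 4779
Test samples = 5900 - 4779
= 1121

1121


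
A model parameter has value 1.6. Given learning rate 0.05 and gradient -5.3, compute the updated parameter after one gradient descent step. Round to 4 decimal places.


w_new = w_old - lr * gradient
= 1.6 - 0.05 * -5.3
= 1.6 - (-0.265)
= 1.8650

1.8650


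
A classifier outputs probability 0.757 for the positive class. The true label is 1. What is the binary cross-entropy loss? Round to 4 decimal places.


For y=1: Loss = -log(p)
= -log(0.757)
= -(-0.2784)
= 0.2784

0.2784


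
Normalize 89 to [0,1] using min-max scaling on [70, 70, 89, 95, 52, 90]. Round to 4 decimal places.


Min = 52, Max = 95
Range = 95 - 52 = 43
Scaled = (x - min) / (max - min)
= (89 - 52) / 43
= 37 / 43
= 0.8605

0.8605


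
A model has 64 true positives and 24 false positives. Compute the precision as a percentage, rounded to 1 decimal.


Precision = TP / (TP + FP) * 100
= 64 / (64 + 24)
= 64 / 88
= 0.7273
= 72.7%

72.7


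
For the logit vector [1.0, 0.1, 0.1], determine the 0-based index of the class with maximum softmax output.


Softmax is a monotonic transformation, so it preserves the argmax.
We need to find the index of the maximum logit.
Index 0: 1.0
Index 1: 0.1
Index 2: 0.1
Maximum logit = 1.0 at index 0

0


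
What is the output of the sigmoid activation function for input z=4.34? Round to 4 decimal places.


sigmoid(z) = 1 / (1 + exp(-z))
exp(-(4.34)) = exp(-4.34) = 0.013
1 + 0.013 = 1.013
1 / 1.013 = 0.9871

0.9871


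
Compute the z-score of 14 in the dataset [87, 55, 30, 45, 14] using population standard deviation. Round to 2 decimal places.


Mean = (87 + 55 + 30 + 45 + 14) / 5 = 46.2
Variance = sum((x_i - mean)^2) / n = 608.56
Std = sqrt(608.56) = 24.669
Z = (x - mean) / std
= (14 - 46.2) / 24.669
= -32.2 / 24.669
= -1.31

-1.31


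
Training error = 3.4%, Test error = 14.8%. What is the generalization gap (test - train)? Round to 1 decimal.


Generalization gap = test_error - train_error
= 14.8 - 3.4
= 11.4%
A large gap suggests overfitting.

11.4


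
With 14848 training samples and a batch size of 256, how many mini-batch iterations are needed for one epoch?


Iterations per epoch = dataset_size / batch_size
= 14848 / 256
= 58

58


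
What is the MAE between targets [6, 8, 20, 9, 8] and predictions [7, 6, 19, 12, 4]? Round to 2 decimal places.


Absolute errors: [1, 2, 1, 3, 4]
Sum of absolute errors = 11
MAE = 11 / 5 = 2.20

2.20


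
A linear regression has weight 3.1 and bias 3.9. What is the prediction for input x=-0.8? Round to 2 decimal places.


y = 3.1 * -0.8 + (3.9)
= -2.48 + (3.9)
= 1.42

1.42


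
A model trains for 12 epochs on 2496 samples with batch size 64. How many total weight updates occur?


Iterations per epoch = 2496 / 64 = 39
Total updates = iterations_per_epoch * epochs
= 39 * 12
= 468

468


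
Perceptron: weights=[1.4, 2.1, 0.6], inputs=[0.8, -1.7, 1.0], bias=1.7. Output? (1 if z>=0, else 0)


z = w . x + b
= 1.4*0.8 + 2.1*-1.7 + 0.6*1.0 + 1.7
= 1.12 + -3.57 + 0.6 + 1.7
= -1.85 + 1.7
= -0.15
Since z = -0.15 < 0, output = 0

0


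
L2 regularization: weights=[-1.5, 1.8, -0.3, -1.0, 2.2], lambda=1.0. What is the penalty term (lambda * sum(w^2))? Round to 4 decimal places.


Squaring each weight:
(-1.5)^2 = 2.25
1.8^2 = 3.24
(-0.3)^2 = 0.09
(-1.0)^2 = 1.0
2.2^2 = 4.84
Sum of squares = 11.42
Penalty = 1.0 * 11.42 = 11.4200

11.4200


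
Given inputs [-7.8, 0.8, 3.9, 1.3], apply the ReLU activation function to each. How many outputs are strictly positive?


ReLU(x) = max(0, x) for each element:
ReLU(-7.8) = 0
ReLU(0.8) = 0.8
ReLU(3.9) = 3.9
ReLU(1.3) = 1.3
Active neurons (>0): 3

3


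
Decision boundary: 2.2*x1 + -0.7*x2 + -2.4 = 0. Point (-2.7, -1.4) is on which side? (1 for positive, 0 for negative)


Compute 2.2 * -2.7 + -0.7 * -1.4 + -2.4
= -5.94 + 0.98 + -2.4
= -7.36
Since -7.36 < 0, the point is on the negative side.

0


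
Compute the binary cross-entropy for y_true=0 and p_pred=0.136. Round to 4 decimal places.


For y=0: Loss = -log(1-p)
= -log(1 - 0.136)
= -log(0.864)
= -(-0.1462)
= 0.1462

0.1462


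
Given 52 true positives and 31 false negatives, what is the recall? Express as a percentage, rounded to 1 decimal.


Recall = TP / (TP + FN) * 100
= 52 / (52 + 31)
= 52 / 83
= 0.6265
= 62.7%

62.7


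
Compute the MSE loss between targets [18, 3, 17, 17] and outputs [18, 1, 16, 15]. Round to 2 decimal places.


Differences: [0, 2, 1, 2]
Squared errors: [0, 4, 1, 4]
Sum of squared errors = 9
MSE = 9 / 4 = 2.25

2.25


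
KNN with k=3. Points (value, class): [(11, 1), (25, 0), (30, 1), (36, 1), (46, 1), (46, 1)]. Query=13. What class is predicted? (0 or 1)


Distances from query 13:
Point 11 (class 1): distance = 2
Point 25 (class 0): distance = 12
Point 30 (class 1): distance = 17
K=3 nearest neighbors: classes = [1, 0, 1]
Votes for class 1: 2 / 3
Majority vote => class 1

1


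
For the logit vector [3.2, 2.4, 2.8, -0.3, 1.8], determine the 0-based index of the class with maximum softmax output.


Softmax is a monotonic transformation, so it preserves the argmax.
We need to find the index of the maximum logit.
Index 0: 3.2
Index 1: 2.4
Index 2: 2.8
Index 3: -0.3
Index 4: 1.8
Maximum logit = 3.2 at index 0

0


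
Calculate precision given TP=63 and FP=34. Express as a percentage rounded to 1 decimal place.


Precision = TP / (TP + FP) * 100
= 63 / (63 + 34)
= 63 / 97
= 0.6495
= 64.9%

64.9


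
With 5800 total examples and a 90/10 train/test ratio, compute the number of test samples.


Train samples = 5800 * 90% = 5220
Test samples = 5800 - 5220
= 580

580


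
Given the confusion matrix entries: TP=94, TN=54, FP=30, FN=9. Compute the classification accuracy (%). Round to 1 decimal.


Accuracy = (TP + TN) / (TP + TN + FP + FN) * 100
= (94 + 54) / (94 + 54 + 30 + 9)
= 148 / 187
= 0.7914
= 79.1%

79.1


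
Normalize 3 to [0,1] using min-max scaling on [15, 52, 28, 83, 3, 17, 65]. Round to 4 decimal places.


Min = 3, Max = 83
Range = 83 - 3 = 80
Scaled = (x - min) / (max - min)
= (3 - 3) / 80
= 0 / 80
= 0.0000

0.0000


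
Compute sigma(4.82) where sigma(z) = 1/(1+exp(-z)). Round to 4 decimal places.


sigmoid(z) = 1 / (1 + exp(-z))
exp(-(4.82)) = exp(-4.82) = 0.0081
1 + 0.0081 = 1.0081
1 / 1.0081 = 0.9920

0.9920


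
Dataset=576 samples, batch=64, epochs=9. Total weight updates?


Iterations per epoch = 576 / 64 = 9
Total updates = iterations_per_epoch * epochs
= 9 * 9
= 81

81


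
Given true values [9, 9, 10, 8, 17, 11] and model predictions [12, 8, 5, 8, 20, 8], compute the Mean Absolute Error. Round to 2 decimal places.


Absolute errors: [3, 1, 5, 0, 3, 3]
Sum of absolute errors = 15
MAE = 15 / 6 = 2.50

2.50


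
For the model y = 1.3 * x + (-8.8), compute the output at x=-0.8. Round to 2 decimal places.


y = 1.3 * -0.8 + (-8.8)
= -1.04 + (-8.8)
= -9.84

-9.84


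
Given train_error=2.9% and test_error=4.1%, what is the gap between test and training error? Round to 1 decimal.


Generalization gap = test_error - train_error
= 4.1 - 2.9
= 1.2%
A small gap suggests good generalization.

1.2


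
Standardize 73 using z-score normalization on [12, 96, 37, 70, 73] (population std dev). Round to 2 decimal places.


Mean = (12 + 96 + 37 + 70 + 73) / 5 = 57.6
Variance = sum((x_i - mean)^2) / n = 873.84
Std = sqrt(873.84) = 29.5608
Z = (x - mean) / std
= (73 - 57.6) / 29.5608
= 15.4 / 29.5608
= 0.52

0.52


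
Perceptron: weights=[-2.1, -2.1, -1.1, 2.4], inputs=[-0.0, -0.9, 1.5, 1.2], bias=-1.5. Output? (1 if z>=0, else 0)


z = w . x + b
= -2.1*-0.0 + -2.1*-0.9 + -1.1*1.5 + 2.4*1.2 + -1.5
= 0.0 + 1.89 + -1.65 + 2.88 + -1.5
= 3.12 + -1.5
= 1.62
Since z = 1.62 >= 0, output = 1

1


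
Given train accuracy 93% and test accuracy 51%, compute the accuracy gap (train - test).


Gap = train_accuracy - test_accuracy
= 93 - 51
= 42%
This large gap strongly indicates overfitting.

42


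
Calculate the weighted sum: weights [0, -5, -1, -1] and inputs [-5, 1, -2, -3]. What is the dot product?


Element-wise products:
0 * -5 = 0
-5 * 1 = -5
-1 * -2 = 2
-1 * -3 = 3
Sum = 0 + -5 + 2 + 3
= 0

0


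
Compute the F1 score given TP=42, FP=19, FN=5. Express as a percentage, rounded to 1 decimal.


Precision = TP / (TP + FP) = 42 / 61 = 0.6885
Recall = TP / (TP + FN) = 42 / 47 = 0.8936
F1 = 2 * P * R / (P + R)
= 2 * 0.6885 * 0.8936 / (0.6885 + 0.8936)
= 1.2306 / 1.5821
= 0.7778
As percentage: 77.8%

77.8


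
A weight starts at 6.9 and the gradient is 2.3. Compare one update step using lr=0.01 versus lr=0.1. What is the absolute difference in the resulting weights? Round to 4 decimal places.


With lr=0.01: w_new = 6.9 - 0.01 * 2.3 = 6.877
With lr=0.1: w_new = 6.9 - 0.1 * 2.3 = 6.67
Absolute difference = |6.877 - 6.67|
= 0.2070

0.2070


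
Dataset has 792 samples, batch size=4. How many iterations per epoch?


Iterations per epoch = dataset_size / batch_size
= 792 / 4
= 198

198


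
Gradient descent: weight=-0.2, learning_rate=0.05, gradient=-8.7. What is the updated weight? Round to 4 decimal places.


w_new = w_old - lr * gradient
= -0.2 - 0.05 * -8.7
= -0.2 - (-0.435)
= 0.2350

0.2350


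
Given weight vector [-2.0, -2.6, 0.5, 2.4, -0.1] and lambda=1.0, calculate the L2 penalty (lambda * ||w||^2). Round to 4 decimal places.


Squaring each weight:
(-2.0)^2 = 4.0
(-2.6)^2 = 6.76
0.5^2 = 0.25
2.4^2 = 5.76
(-0.1)^2 = 0.01
Sum of squares = 16.78
Penalty = 1.0 * 16.78 = 16.7800

16.7800


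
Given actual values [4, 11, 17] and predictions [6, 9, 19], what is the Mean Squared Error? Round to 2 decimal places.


Differences: [-2, 2, -2]
Squared errors: [4, 4, 4]
Sum of squared errors = 12
MSE = 12 / 3 = 4.00

4.00


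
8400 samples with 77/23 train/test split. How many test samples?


Train samples = 8400 * 77% = 6468
Test samples = 8400 - 6468
= 1932

1932


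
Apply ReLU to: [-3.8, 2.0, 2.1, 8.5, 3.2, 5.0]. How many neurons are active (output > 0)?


ReLU(x) = max(0, x) for each element:
ReLU(-3.8) = 0
ReLU(2.0) = 2.0
ReLU(2.1) = 2.1
ReLU(8.5) = 8.5
ReLU(3.2) = 3.2
ReLU(5.0) = 5.0
Active neurons (>0): 5

5


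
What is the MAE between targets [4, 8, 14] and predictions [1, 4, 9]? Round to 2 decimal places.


Absolute errors: [3, 4, 5]
Sum of absolute errors = 12
MAE = 12 / 3 = 4.00

4.00


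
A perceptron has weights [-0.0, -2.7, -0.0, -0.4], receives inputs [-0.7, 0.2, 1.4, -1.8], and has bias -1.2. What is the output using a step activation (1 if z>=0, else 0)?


z = w . x + b
= -0.0*-0.7 + -2.7*0.2 + -0.0*1.4 + -0.4*-1.8 + -1.2
= 0.0 + -0.54 + -0.0 + 0.72 + -1.2
= 0.18 + -1.2
= -1.02
Since z = -1.02 < 0, output = 0

0


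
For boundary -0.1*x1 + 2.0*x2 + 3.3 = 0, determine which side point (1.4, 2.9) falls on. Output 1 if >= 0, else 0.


Compute -0.1 * 1.4 + 2.0 * 2.9 + 3.3
= -0.14 + 5.8 + 3.3
= 8.96
Since 8.96 >= 0, the point is on the positive side.

1


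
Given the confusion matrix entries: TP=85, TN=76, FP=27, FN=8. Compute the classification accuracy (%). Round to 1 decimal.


Accuracy = (TP + TN) / (TP + TN + FP + FN) * 100
= (85 + 76) / (85 + 76 + 27 + 8)
= 161 / 196
= 0.8214
= 82.1%

82.1


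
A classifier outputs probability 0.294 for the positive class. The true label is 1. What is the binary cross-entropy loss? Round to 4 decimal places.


For y=1: Loss = -log(p)
= -log(0.294)
= -(-1.2242)
= 1.2242

1.2242


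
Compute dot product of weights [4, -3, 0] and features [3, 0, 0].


Element-wise products:
4 * 3 = 12
-3 * 0 = 0
0 * 0 = 0
Sum = 12 + 0 + 0
= 12

12


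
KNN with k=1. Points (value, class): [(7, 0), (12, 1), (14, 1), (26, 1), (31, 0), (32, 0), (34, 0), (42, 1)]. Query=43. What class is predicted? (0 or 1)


Distances from query 43:
Point 42 (class 1): distance = 1
K=1 nearest neighbors: classes = [1]
Votes for class 1: 1 / 1
Majority vote => class 1

1


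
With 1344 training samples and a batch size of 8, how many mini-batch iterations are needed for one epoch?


Iterations per epoch = dataset_size / batch_size
= 1344 / 8
= 168

168


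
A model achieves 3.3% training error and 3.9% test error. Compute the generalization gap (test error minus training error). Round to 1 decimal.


Generalization gap = test_error - train_error
= 3.9 - 3.3
= 0.6%
A small gap suggests good generalization.

0.6


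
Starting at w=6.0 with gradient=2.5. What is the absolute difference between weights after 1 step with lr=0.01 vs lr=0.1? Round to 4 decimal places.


With lr=0.01: w_new = 6.0 - 0.01 * 2.5 = 5.975
With lr=0.1: w_new = 6.0 - 0.1 * 2.5 = 5.75
Absolute difference = |5.975 - 5.75|
= 0.2250

0.2250


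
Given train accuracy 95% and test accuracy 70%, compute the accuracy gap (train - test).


Gap = train_accuracy - test_accuracy
= 95 - 70
= 25%
This large gap strongly indicates overfitting.

25


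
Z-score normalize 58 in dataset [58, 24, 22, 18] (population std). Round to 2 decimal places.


Mean = (58 + 24 + 22 + 18) / 4 = 30.5
Variance = sum((x_i - mean)^2) / n = 256.75
Std = sqrt(256.75) = 16.0234
Z = (x - mean) / std
= (58 - 30.5) / 16.0234
= 27.5 / 16.0234
= 1.72

1.72


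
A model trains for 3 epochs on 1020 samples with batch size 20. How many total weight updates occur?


Iterations per epoch = 1020 / 20 = 51
Total updates = iterations_per_epoch * epochs
= 51 * 3
= 153

153


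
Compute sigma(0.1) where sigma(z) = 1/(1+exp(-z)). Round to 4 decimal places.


sigmoid(z) = 1 / (1 + exp(-z))
exp(-(0.1)) = exp(-0.1) = 0.9048
1 + 0.9048 = 1.9048
1 / 1.9048 = 0.5250

0.5250


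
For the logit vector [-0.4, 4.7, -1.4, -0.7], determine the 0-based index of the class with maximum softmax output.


Softmax is a monotonic transformation, so it preserves the argmax.
We need to find the index of the maximum logit.
Index 0: -0.4
Index 1: 4.7
Index 2: -1.4
Index 3: -0.7
Maximum logit = 4.7 at index 1

1


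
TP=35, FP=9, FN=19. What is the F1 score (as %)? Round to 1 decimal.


Precision = TP / (TP + FP) = 35 / 44 = 0.7955
Recall = TP / (TP + FN) = 35 / 54 = 0.6481
F1 = 2 * P * R / (P + R)
= 2 * 0.7955 * 0.6481 / (0.7955 + 0.6481)
= 1.0311 / 1.4436
= 0.7143
As percentage: 71.4%

71.4


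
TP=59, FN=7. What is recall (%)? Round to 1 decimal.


Recall = TP / (TP + FN) * 100
= 59 / (59 + 7)
= 59 / 66
= 0.8939
= 89.4%

89.4


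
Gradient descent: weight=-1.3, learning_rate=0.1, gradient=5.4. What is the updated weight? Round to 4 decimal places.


w_new = w_old - lr * gradient
= -1.3 - 0.1 * 5.4
= -1.3 - (0.54)
= -1.8400

-1.8400


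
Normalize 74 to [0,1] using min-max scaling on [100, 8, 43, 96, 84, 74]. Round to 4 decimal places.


Min = 8, Max = 100
Range = 100 - 8 = 92
Scaled = (x - min) / (max - min)
= (74 - 8) / 92
= 66 / 92
= 0.7174

0.7174


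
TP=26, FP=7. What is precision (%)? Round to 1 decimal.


Precision = TP / (TP + FP) * 100
= 26 / (26 + 7)
= 26 / 33
= 0.7879
= 78.8%

78.8


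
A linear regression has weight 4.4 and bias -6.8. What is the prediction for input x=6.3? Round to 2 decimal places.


y = 4.4 * 6.3 + (-6.8)
= 27.72 + (-6.8)
= 20.92

20.92


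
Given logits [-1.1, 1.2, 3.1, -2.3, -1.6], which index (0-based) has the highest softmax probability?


Softmax is a monotonic transformation, so it preserves the argmax.
We need to find the index of the maximum logit.
Index 0: -1.1
Index 1: 1.2
Index 2: 3.1
Index 3: -2.3
Index 4: -1.6
Maximum logit = 3.1 at index 2

2


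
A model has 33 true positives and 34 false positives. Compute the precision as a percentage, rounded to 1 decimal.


Precision = TP / (TP + FP) * 100
= 33 / (33 + 34)
= 33 / 67
= 0.4925
= 49.3%

49.3


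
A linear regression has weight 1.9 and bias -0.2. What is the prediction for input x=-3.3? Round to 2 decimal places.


y = 1.9 * -3.3 + (-0.2)
= -6.27 + (-0.2)
= -6.47

-6.47


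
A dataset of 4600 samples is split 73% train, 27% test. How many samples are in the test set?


Train samples = 4600 * 73% = 3358
Test samples = 4600 - 3358
= 1242

1242


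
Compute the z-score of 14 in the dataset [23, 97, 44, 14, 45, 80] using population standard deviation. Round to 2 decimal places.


Mean = (23 + 97 + 44 + 14 + 45 + 80) / 6 = 50.5
Variance = sum((x_i - mean)^2) / n = 865.5833
Std = sqrt(865.5833) = 29.4208
Z = (x - mean) / std
= (14 - 50.5) / 29.4208
= -36.5 / 29.4208
= -1.24

-1.24


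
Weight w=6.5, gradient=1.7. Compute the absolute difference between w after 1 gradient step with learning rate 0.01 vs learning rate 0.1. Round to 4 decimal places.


With lr=0.01: w_new = 6.5 - 0.01 * 1.7 = 6.483
With lr=0.1: w_new = 6.5 - 0.1 * 1.7 = 6.33
Absolute difference = |6.483 - 6.33|
= 0.1530

0.1530


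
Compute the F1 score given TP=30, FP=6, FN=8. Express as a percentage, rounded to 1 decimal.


Precision = TP / (TP + FP) = 30 / 36 = 0.8333
Recall = TP / (TP + FN) = 30 / 38 = 0.7895
F1 = 2 * P * R / (P + R)
= 2 * 0.8333 * 0.7895 / (0.8333 + 0.7895)
= 1.3158 / 1.6228
= 0.8108
As percentage: 81.1%

81.1


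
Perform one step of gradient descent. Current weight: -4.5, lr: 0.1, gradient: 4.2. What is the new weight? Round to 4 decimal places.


w_new = w_old - lr * gradient
= -4.5 - 0.1 * 4.2
= -4.5 - (0.42)
= -4.9200

-4.9200


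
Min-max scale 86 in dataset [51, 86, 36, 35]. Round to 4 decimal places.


Min = 35, Max = 86
Range = 86 - 35 = 51
Scaled = (x - min) / (max - min)
= (86 - 35) / 51
= 51 / 51
= 1.0000

1.0000


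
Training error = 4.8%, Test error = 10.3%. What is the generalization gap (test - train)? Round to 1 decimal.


Generalization gap = test_error - train_error
= 10.3 - 4.8
= 5.5%
A moderate gap.

5.5


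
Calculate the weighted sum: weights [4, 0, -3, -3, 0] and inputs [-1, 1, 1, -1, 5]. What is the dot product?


Element-wise products:
4 * -1 = -4
0 * 1 = 0
-3 * 1 = -3
-3 * -1 = 3
0 * 5 = 0
Sum = -4 + 0 + -3 + 3 + 0
= -4

-4


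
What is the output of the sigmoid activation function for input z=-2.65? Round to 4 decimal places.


sigmoid(z) = 1 / (1 + exp(-z))
exp(-(-2.65)) = exp(2.65) = 14.154
1 + 14.154 = 15.154
1 / 15.154 = 0.0660

0.0660


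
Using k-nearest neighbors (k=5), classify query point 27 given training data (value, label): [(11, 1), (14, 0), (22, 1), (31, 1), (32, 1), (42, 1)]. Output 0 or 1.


Distances from query 27:
Point 31 (class 1): distance = 4
Point 22 (class 1): distance = 5
Point 32 (class 1): distance = 5
Point 14 (class 0): distance = 13
Point 42 (class 1): distance = 15
K=5 nearest neighbors: classes = [1, 1, 1, 0, 1]
Votes for class 1: 4 / 5
Majority vote => class 1

1


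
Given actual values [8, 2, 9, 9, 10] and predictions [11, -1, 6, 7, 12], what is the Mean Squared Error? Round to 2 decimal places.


Differences: [-3, 3, 3, 2, -2]
Squared errors: [9, 9, 9, 4, 4]
Sum of squared errors = 35
MSE = 35 / 5 = 7.00

7.00


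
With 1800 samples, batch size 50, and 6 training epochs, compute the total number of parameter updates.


Iterations per epoch = 1800 / 50 = 36
Total updates = iterations_per_epoch * epochs
= 36 * 6
= 216

216


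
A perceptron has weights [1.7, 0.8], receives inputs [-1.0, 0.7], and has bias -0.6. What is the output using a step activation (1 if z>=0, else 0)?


z = w . x + b
= 1.7*-1.0 + 0.8*0.7 + -0.6
= -1.7 + 0.56 + -0.6
= -1.14 + -0.6
= -1.74
Since z = -1.74 < 0, output = 0

0


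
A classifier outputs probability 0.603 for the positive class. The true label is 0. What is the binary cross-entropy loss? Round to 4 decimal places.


For y=0: Loss = -log(1-p)
= -log(1 - 0.603)
= -log(0.397)
= -(-0.9238)
= 0.9238

0.9238


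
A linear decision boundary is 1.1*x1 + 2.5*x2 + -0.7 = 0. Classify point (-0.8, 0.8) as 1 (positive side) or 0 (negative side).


Compute 1.1 * -0.8 + 2.5 * 0.8 + -0.7
= -0.88 + 2.0 + -0.7
= 0.42
Since 0.42 >= 0, the point is on the positive side.

1


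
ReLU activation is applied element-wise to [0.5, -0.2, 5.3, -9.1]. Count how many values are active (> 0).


ReLU(x) = max(0, x) for each element:
ReLU(0.5) = 0.5
ReLU(-0.2) = 0
ReLU(5.3) = 5.3
ReLU(-9.1) = 0
Active neurons (>0): 2

2


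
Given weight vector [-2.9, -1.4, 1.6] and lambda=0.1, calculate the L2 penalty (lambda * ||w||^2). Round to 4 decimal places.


Squaring each weight:
(-2.9)^2 = 8.41
(-1.4)^2 = 1.96
1.6^2 = 2.56
Sum of squares = 12.93
Penalty = 0.1 * 12.93 = 1.2930

1.2930


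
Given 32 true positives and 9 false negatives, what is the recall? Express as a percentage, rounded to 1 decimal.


Recall = TP / (TP + FN) * 100
= 32 / (32 + 9)
= 32 / 41
= 0.7805
= 78.0%

78.0


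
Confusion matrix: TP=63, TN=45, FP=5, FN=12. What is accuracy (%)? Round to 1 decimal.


Accuracy = (TP + TN) / (TP + TN + FP + FN) * 100
= (63 + 45) / (63 + 45 + 5 + 12)
= 108 / 125
= 0.864
= 86.4%

86.4


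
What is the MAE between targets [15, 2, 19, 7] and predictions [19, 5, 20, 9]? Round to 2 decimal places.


Absolute errors: [4, 3, 1, 2]
Sum of absolute errors = 10
MAE = 10 / 4 = 2.50

2.50


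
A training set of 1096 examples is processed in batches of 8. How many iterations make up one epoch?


Iterations per epoch = dataset_size / batch_size
= 1096 / 8
= 137

137


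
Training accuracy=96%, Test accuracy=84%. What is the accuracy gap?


Gap = train_accuracy - test_accuracy
= 96 - 84
= 12%
This gap suggests the model is overfitting.

12


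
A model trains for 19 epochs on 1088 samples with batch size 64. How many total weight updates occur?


Iterations per epoch = 1088 / 64 = 17
Total updates = iterations_per_epoch * epochs
= 17 * 19
= 323

323


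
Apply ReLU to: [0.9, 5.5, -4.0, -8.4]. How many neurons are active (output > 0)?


ReLU(x) = max(0, x) for each element:
ReLU(0.9) = 0.9
ReLU(5.5) = 5.5
ReLU(-4.0) = 0
ReLU(-8.4) = 0
Active neurons (>0): 2

2


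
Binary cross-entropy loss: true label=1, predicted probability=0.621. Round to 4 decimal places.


For y=1: Loss = -log(p)
= -log(0.621)
= -(-0.4764)
= 0.4764

0.4764


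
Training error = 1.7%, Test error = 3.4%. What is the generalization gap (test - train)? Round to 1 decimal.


Generalization gap = test_error - train_error
= 3.4 - 1.7
= 1.7%
A small gap suggests good generalization.

1.7


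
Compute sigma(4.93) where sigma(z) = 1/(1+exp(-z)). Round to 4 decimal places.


sigmoid(z) = 1 / (1 + exp(-z))
exp(-(4.93)) = exp(-4.93) = 0.0072
1 + 0.0072 = 1.0072
1 / 1.0072 = 0.9928

0.9928


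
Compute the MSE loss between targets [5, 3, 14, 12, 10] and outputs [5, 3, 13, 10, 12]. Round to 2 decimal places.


Differences: [0, 0, 1, 2, -2]
Squared errors: [0, 0, 1, 4, 4]
Sum of squared errors = 9
MSE = 9 / 5 = 1.80

1.80


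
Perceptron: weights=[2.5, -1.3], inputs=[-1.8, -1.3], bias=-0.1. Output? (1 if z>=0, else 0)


z = w . x + b
= 2.5*-1.8 + -1.3*-1.3 + -0.1
= -4.5 + 1.69 + -0.1
= -2.81 + -0.1
= -2.91
Since z = -2.91 < 0, output = 0

0


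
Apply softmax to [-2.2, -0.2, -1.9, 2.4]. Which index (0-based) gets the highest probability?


Softmax is a monotonic transformation, so it preserves the argmax.
We need to find the index of the maximum logit.
Index 0: -2.2
Index 1: -0.2
Index 2: -1.9
Index 3: 2.4
Maximum logit = 2.4 at index 3

3


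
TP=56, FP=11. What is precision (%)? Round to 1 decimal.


Precision = TP / (TP + FP) * 100
= 56 / (56 + 11)
= 56 / 67
= 0.8358
= 83.6%

83.6


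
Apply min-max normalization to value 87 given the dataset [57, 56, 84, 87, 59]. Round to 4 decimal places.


Min = 56, Max = 87
Range = 87 - 56 = 31
Scaled = (x - min) / (max - min)
= (87 - 56) / 31
= 31 / 31
= 1.0000

1.0000


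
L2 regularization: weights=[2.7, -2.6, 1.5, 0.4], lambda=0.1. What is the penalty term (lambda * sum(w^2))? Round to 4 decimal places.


Squaring each weight:
2.7^2 = 7.29
(-2.6)^2 = 6.76
1.5^2 = 2.25
0.4^2 = 0.16
Sum of squares = 16.46
Penalty = 0.1 * 16.46 = 1.6460

1.6460


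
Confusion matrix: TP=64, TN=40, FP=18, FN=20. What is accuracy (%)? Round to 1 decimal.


Accuracy = (TP + TN) / (TP + TN + FP + FN) * 100
= (64 + 40) / (64 + 40 + 18 + 20)
= 104 / 142
= 0.7324
= 73.2%

73.2


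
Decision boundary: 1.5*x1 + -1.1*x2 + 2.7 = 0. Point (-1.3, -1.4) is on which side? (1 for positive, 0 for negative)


Compute 1.5 * -1.3 + -1.1 * -1.4 + 2.7
= -1.95 + 1.54 + 2.7
= 2.29
Since 2.29 >= 0, the point is on the positive side.

1


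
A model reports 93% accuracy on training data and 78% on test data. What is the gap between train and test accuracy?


Gap = train_accuracy - test_accuracy
= 93 - 78
= 15%
This gap suggests the model is overfitting.

15


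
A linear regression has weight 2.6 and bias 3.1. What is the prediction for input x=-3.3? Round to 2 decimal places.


y = 2.6 * -3.3 + (3.1)
= -8.58 + (3.1)
= -5.48

-5.48


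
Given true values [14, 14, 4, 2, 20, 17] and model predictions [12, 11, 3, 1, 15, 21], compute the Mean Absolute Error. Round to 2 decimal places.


Absolute errors: [2, 3, 1, 1, 5, 4]
Sum of absolute errors = 16
MAE = 16 / 6 = 2.67

2.67


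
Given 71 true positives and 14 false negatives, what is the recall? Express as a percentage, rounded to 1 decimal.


Recall = TP / (TP + FN) * 100
= 71 / (71 + 14)
= 71 / 85
= 0.8353
= 83.5%

83.5


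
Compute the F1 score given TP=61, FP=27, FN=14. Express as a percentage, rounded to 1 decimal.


Precision = TP / (TP + FP) = 61 / 88 = 0.6932
Recall = TP / (TP + FN) = 61 / 75 = 0.8133
F1 = 2 * P * R / (P + R)
= 2 * 0.6932 * 0.8133 / (0.6932 + 0.8133)
= 1.1276 / 1.5065
= 0.7485
As percentage: 74.8%

74.8


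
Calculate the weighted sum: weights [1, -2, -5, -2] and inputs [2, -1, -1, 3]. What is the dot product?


Element-wise products:
1 * 2 = 2
-2 * -1 = 2
-5 * -1 = 5
-2 * 3 = -6
Sum = 2 + 2 + 5 + -6
= 3

3


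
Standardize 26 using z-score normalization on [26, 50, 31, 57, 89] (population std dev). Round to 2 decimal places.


Mean = (26 + 50 + 31 + 57 + 89) / 5 = 50.6
Variance = sum((x_i - mean)^2) / n = 501.04
Std = sqrt(501.04) = 22.3839
Z = (x - mean) / std
= (26 - 50.6) / 22.3839
= -24.6 / 22.3839
= -1.10

-1.10


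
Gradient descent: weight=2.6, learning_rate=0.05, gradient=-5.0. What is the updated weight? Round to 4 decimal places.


w_new = w_old - lr * gradient
= 2.6 - 0.05 * -5.0
= 2.6 - (-0.25)
= 2.8500

2.8500


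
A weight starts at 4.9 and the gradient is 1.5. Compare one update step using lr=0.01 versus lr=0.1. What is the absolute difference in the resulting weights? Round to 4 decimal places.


With lr=0.01: w_new = 4.9 - 0.01 * 1.5 = 4.885
With lr=0.1: w_new = 4.9 - 0.1 * 1.5 = 4.75
Absolute difference = |4.885 - 4.75|
= 0.1350

0.1350


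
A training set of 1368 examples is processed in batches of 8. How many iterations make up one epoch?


Iterations per epoch = dataset_size / batch_size
= 1368 / 8
= 171

171


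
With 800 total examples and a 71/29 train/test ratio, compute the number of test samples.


Train samples = 800 * 71% = 568
Test samples = 800 - 568
= 232

232


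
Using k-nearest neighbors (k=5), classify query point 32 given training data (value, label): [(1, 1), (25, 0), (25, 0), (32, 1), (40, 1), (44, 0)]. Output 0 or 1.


Distances from query 32:
Point 32 (class 1): distance = 0
Point 25 (class 0): distance = 7
Point 25 (class 0): distance = 7
Point 40 (class 1): distance = 8
Point 44 (class 0): distance = 12
K=5 nearest neighbors: classes = [1, 0, 0, 1, 0]
Votes for class 1: 2 / 5
Majority vote => class 0

0


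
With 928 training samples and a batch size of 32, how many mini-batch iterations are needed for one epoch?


Iterations per epoch = dataset_size / batch_size
= 928 / 32
= 29

29


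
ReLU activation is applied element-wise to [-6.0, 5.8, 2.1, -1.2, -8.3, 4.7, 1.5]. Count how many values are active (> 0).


ReLU(x) = max(0, x) for each element:
ReLU(-6.0) = 0
ReLU(5.8) = 5.8
ReLU(2.1) = 2.1
ReLU(-1.2) = 0
ReLU(-8.3) = 0
ReLU(4.7) = 4.7
ReLU(1.5) = 1.5
Active neurons (>0): 4

4


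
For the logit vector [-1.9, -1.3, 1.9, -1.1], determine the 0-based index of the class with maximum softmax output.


Softmax is a monotonic transformation, so it preserves the argmax.
We need to find the index of the maximum logit.
Index 0: -1.9
Index 1: -1.3
Index 2: 1.9
Index 3: -1.1
Maximum logit = 1.9 at index 2

2


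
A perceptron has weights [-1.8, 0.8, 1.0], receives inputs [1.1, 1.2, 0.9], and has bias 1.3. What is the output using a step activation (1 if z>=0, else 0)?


z = w . x + b
= -1.8*1.1 + 0.8*1.2 + 1.0*0.9 + 1.3
= -1.98 + 0.96 + 0.9 + 1.3
= -0.12 + 1.3
= 1.18
Since z = 1.18 >= 0, output = 1

1


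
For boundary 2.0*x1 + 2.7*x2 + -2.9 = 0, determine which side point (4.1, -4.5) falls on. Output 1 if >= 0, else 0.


Compute 2.0 * 4.1 + 2.7 * -4.5 + -2.9
= 8.2 + -12.15 + -2.9
= -6.85
Since -6.85 < 0, the point is on the negative side.

0


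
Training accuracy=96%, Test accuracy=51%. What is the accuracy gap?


Gap = train_accuracy - test_accuracy
= 96 - 51
= 45%
This large gap strongly indicates overfitting.

45


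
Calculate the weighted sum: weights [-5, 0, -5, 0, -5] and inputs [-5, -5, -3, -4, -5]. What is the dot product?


Element-wise products:
-5 * -5 = 25
0 * -5 = 0
-5 * -3 = 15
0 * -4 = 0
-5 * -5 = 25
Sum = 25 + 0 + 15 + 0 + 25
= 65

65


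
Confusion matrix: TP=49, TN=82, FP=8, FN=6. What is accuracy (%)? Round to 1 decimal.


Accuracy = (TP + TN) / (TP + TN + FP + FN) * 100
= (49 + 82) / (49 + 82 + 8 + 6)
= 131 / 145
= 0.9034
= 90.3%

90.3


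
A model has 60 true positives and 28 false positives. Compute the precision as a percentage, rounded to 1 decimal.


Precision = TP / (TP + FP) * 100
= 60 / (60 + 28)
= 60 / 88
= 0.6818
= 68.2%

68.2


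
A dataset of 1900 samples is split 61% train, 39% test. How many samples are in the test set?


Train samples = 1900 * 61% = 1159
Test samples = 1900 - 1159
= 741

741


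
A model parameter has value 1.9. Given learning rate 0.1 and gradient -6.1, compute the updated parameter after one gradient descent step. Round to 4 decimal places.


w_new = w_old - lr * gradient
= 1.9 - 0.1 * -6.1
= 1.9 - (-0.61)
= 2.5100

2.5100


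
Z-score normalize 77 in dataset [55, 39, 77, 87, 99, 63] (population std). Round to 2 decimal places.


Mean = (55 + 39 + 77 + 87 + 99 + 63) / 6 = 70.0
Variance = sum((x_i - mean)^2) / n = 402.3333
Std = sqrt(402.3333) = 20.0582
Z = (x - mean) / std
= (77 - 70.0) / 20.0582
= 7.0 / 20.0582
= 0.35

0.35


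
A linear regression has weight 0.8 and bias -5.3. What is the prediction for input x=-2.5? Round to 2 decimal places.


y = 0.8 * -2.5 + (-5.3)
= -2.0 + (-5.3)
= -7.30

-7.30


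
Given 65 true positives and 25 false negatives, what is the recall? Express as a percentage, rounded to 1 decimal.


Recall = TP / (TP + FN) * 100
= 65 / (65 + 25)
= 65 / 90
= 0.7222
= 72.2%

72.2


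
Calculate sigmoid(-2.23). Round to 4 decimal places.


sigmoid(z) = 1 / (1 + exp(-z))
exp(-(-2.23)) = exp(2.23) = 9.2999
1 + 9.2999 = 10.2999
1 / 10.2999 = 0.0971

0.0971


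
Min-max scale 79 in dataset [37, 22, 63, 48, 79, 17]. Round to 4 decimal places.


Min = 17, Max = 79
Range = 79 - 17 = 62
Scaled = (x - min) / (max - min)
= (79 - 17) / 62
= 62 / 62
= 1.0000

1.0000


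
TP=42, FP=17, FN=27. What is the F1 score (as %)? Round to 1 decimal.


Precision = TP / (TP + FP) = 42 / 59 = 0.7119
Recall = TP / (TP + FN) = 42 / 69 = 0.6087
F1 = 2 * P * R / (P + R)
= 2 * 0.7119 * 0.6087 / (0.7119 + 0.6087)
= 0.8666 / 1.3206
= 0.6563
As percentage: 65.6%

65.6


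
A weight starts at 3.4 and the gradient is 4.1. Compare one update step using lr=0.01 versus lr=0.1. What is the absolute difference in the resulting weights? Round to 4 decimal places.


With lr=0.01: w_new = 3.4 - 0.01 * 4.1 = 3.359
With lr=0.1: w_new = 3.4 - 0.1 * 4.1 = 2.99
Absolute difference = |3.359 - 2.99|
= 0.3690

0.3690


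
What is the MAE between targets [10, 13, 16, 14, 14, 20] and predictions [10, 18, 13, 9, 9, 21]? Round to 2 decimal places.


Absolute errors: [0, 5, 3, 5, 5, 1]
Sum of absolute errors = 19
MAE = 19 / 6 = 3.17

3.17


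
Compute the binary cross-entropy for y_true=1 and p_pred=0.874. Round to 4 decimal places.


For y=1: Loss = -log(p)
= -log(0.874)
= -(-0.1347)
= 0.1347

0.1347


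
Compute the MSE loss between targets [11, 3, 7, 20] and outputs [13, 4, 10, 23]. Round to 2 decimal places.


Differences: [-2, -1, -3, -3]
Squared errors: [4, 1, 9, 9]
Sum of squared errors = 23
MSE = 23 / 4 = 5.75

5.75


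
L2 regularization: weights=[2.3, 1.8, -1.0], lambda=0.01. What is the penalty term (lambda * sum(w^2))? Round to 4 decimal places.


Squaring each weight:
2.3^2 = 5.29
1.8^2 = 3.24
(-1.0)^2 = 1.0
Sum of squares = 9.53
Penalty = 0.01 * 9.53 = 0.0953

0.0953


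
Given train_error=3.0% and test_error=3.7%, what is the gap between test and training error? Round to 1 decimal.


Generalization gap = test_error - train_error
= 3.7 - 3.0
= 0.7%
A small gap suggests good generalization.

0.7


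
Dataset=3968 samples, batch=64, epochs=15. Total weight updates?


Iterations per epoch = 3968 / 64 = 62
Total updates = iterations_per_epoch * epochs
= 62 * 15
= 930

930


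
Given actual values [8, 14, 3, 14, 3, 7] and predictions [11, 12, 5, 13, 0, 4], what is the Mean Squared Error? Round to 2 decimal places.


Differences: [-3, 2, -2, 1, 3, 3]
Squared errors: [9, 4, 4, 1, 9, 9]
Sum of squared errors = 36
MSE = 36 / 6 = 6.00

6.00


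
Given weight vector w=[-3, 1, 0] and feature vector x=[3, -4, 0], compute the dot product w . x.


Element-wise products:
-3 * 3 = -9
1 * -4 = -4
0 * 0 = 0
Sum = -9 + -4 + 0
= -13

-13


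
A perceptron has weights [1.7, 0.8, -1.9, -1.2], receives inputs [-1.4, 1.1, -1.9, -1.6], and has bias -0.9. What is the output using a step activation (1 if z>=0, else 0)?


z = w . x + b
= 1.7*-1.4 + 0.8*1.1 + -1.9*-1.9 + -1.2*-1.6 + -0.9
= -2.38 + 0.88 + 3.61 + 1.92 + -0.9
= 4.03 + -0.9
= 3.13
Since z = 3.13 >= 0, output = 1

1


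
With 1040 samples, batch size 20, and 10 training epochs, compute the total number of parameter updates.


Iterations per epoch = 1040 / 20 = 52
Total updates = iterations_per_epoch * epochs
= 52 * 10
= 520

520


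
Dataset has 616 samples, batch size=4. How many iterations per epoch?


Iterations per epoch = dataset_size / batch_size
= 616 / 4
= 154

154


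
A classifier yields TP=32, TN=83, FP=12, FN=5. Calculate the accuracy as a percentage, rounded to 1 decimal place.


Accuracy = (TP + TN) / (TP + TN + FP + FN) * 100
= (32 + 83) / (32 + 83 + 12 + 5)
= 115 / 132
= 0.8712
= 87.1%

87.1


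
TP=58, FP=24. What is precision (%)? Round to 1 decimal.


Precision = TP / (TP + FP) * 100
= 58 / (58 + 24)
= 58 / 82
= 0.7073
= 70.7%

70.7


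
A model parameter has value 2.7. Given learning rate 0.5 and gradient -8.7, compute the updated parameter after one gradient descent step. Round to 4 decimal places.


w_new = w_old - lr * gradient
= 2.7 - 0.5 * -8.7
= 2.7 - (-4.35)
= 7.0500

7.0500


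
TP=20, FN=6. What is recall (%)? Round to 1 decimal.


Recall = TP / (TP + FN) * 100
= 20 / (20 + 6)
= 20 / 26
= 0.7692
= 76.9%

76.9


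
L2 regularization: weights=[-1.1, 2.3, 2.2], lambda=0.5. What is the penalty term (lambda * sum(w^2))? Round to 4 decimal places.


Squaring each weight:
(-1.1)^2 = 1.21
2.3^2 = 5.29
2.2^2 = 4.84
Sum of squares = 11.34
Penalty = 0.5 * 11.34 = 5.6700

5.6700


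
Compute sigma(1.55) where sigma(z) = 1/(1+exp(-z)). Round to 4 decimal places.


sigmoid(z) = 1 / (1 + exp(-z))
exp(-(1.55)) = exp(-1.55) = 0.2122
1 + 0.2122 = 1.2122
1 / 1.2122 = 0.8249

0.8249


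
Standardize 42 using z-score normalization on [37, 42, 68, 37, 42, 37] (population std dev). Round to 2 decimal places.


Mean = (37 + 42 + 68 + 37 + 42 + 37) / 6 = 43.8333
Variance = sum((x_i - mean)^2) / n = 121.8056
Std = sqrt(121.8056) = 11.0366
Z = (x - mean) / std
= (42 - 43.8333) / 11.0366
= -1.8333 / 11.0366
= -0.17

-0.17
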